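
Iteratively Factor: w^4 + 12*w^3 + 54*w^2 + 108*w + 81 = (w + 3)*(w^3 + 9*w^2 + 27*w + 27) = (w + 3)^2*(w^2 + 6*w + 9) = (w + 3)^3*(w + 3)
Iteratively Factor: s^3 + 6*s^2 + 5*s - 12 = (s + 3)*(s^2 + 3*s - 4) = (s - 1)*(s + 3)*(s + 4)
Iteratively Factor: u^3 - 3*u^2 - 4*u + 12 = (u - 2)*(u^2 - u - 6) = (u - 3)*(u - 2)*(u + 2)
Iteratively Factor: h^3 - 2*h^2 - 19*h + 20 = (h - 5)*(h^2 + 3*h - 4) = (h - 5)*(h + 4)*(h - 1)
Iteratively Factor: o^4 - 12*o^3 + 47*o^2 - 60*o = (o - 4)*(o^3 - 8*o^2 + 15*o) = (o - 4)*(o - 3)*(o^2 - 5*o) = o*(o - 4)*(o - 3)*(o - 5)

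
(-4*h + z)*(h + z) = -4*h^2 - 3*h*z + z^2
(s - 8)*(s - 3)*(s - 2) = s^3 - 13*s^2 + 46*s - 48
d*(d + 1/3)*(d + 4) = d^3 + 13*d^2/3 + 4*d/3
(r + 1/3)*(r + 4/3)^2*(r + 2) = r^4 + 5*r^3 + 26*r^2/3 + 160*r/27 + 32/27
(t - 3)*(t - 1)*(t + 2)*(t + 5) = t^4 + 3*t^3 - 15*t^2 - 19*t + 30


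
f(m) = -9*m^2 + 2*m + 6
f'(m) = 2 - 18*m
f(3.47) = -95.43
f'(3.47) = -60.46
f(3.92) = -124.46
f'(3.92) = -68.56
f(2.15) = -31.30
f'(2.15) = -36.70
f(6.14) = -321.02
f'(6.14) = -108.52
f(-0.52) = 2.53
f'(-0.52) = 11.36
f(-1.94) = -31.75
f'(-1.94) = 36.92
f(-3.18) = -91.37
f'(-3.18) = 59.24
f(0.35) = 5.60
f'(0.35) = -4.30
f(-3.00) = -81.00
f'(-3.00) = 56.00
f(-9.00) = -741.00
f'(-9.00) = 164.00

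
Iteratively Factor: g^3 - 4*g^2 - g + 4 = (g - 1)*(g^2 - 3*g - 4) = (g - 1)*(g + 1)*(g - 4)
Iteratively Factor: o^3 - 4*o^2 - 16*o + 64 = (o - 4)*(o^2 - 16) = (o - 4)^2*(o + 4)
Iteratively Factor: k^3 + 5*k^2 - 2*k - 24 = (k + 3)*(k^2 + 2*k - 8) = (k + 3)*(k + 4)*(k - 2)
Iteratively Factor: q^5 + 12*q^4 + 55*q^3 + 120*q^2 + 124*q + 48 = (q + 2)*(q^4 + 10*q^3 + 35*q^2 + 50*q + 24) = (q + 2)^2*(q^3 + 8*q^2 + 19*q + 12) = (q + 2)^2*(q + 4)*(q^2 + 4*q + 3) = (q + 2)^2*(q + 3)*(q + 4)*(q + 1)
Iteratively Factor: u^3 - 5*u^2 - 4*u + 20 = (u + 2)*(u^2 - 7*u + 10) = (u - 2)*(u + 2)*(u - 5)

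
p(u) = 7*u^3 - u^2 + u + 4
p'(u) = 21*u^2 - 2*u + 1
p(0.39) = 4.65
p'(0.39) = 3.41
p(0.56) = 5.48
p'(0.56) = 6.47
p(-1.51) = -23.89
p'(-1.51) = 51.90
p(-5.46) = -1170.67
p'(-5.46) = 637.96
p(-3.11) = -219.34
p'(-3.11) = 210.33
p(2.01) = 58.81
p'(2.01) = 81.82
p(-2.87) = -172.59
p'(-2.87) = 179.71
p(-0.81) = -1.19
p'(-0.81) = 16.40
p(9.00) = 5035.00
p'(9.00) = 1684.00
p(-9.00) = -5189.00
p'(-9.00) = 1720.00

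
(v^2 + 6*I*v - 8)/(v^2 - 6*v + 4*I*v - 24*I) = (v + 2*I)/(v - 6)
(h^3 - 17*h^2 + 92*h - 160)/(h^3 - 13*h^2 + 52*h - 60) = (h^2 - 12*h + 32)/(h^2 - 8*h + 12)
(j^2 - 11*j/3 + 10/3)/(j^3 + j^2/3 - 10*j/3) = (j - 2)/(j*(j + 2))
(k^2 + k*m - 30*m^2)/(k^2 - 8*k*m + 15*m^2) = (k + 6*m)/(k - 3*m)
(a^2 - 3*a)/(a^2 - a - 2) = a*(3 - a)/(-a^2 + a + 2)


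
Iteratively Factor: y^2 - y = (y - 1)*(y)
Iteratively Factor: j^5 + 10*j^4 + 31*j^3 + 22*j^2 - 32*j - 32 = (j - 1)*(j^4 + 11*j^3 + 42*j^2 + 64*j + 32) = (j - 1)*(j + 1)*(j^3 + 10*j^2 + 32*j + 32) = (j - 1)*(j + 1)*(j + 4)*(j^2 + 6*j + 8) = (j - 1)*(j + 1)*(j + 2)*(j + 4)*(j + 4)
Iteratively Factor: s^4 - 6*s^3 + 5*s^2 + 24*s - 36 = (s - 2)*(s^3 - 4*s^2 - 3*s + 18) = (s - 2)*(s + 2)*(s^2 - 6*s + 9) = (s - 3)*(s - 2)*(s + 2)*(s - 3)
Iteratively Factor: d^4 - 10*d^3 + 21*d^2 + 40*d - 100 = (d + 2)*(d^3 - 12*d^2 + 45*d - 50) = (d - 2)*(d + 2)*(d^2 - 10*d + 25) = (d - 5)*(d - 2)*(d + 2)*(d - 5)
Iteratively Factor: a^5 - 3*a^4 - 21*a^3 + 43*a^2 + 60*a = (a - 3)*(a^4 - 21*a^2 - 20*a) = a*(a - 3)*(a^3 - 21*a - 20) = a*(a - 3)*(a + 1)*(a^2 - a - 20) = a*(a - 5)*(a - 3)*(a + 1)*(a + 4)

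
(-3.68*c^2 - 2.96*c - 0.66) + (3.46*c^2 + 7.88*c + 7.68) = -0.22*c^2 + 4.92*c + 7.02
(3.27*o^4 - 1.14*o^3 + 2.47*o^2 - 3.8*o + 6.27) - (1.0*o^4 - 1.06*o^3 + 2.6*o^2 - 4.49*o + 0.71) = 2.27*o^4 - 0.0799999999999998*o^3 - 0.13*o^2 + 0.69*o + 5.56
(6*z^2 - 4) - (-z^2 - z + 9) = 7*z^2 + z - 13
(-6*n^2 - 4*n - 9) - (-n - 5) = -6*n^2 - 3*n - 4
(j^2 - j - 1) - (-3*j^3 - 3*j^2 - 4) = 3*j^3 + 4*j^2 - j + 3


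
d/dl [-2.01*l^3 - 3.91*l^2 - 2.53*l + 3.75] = -6.03*l^2 - 7.82*l - 2.53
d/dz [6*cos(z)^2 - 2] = -6*sin(2*z)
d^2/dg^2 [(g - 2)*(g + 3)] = 2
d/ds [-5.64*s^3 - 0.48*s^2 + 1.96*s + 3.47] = -16.92*s^2 - 0.96*s + 1.96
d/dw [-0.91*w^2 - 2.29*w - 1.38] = -1.82*w - 2.29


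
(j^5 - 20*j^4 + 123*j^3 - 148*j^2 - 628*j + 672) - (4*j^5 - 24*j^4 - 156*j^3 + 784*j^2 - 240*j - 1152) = -3*j^5 + 4*j^4 + 279*j^3 - 932*j^2 - 388*j + 1824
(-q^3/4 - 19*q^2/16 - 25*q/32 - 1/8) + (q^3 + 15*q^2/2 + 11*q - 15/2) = 3*q^3/4 + 101*q^2/16 + 327*q/32 - 61/8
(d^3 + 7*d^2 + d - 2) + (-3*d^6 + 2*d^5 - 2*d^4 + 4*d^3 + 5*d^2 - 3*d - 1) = -3*d^6 + 2*d^5 - 2*d^4 + 5*d^3 + 12*d^2 - 2*d - 3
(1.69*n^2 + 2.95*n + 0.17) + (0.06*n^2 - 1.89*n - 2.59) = 1.75*n^2 + 1.06*n - 2.42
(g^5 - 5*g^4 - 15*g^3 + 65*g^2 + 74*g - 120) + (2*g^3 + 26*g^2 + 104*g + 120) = g^5 - 5*g^4 - 13*g^3 + 91*g^2 + 178*g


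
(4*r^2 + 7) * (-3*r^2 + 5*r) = -12*r^4 + 20*r^3 - 21*r^2 + 35*r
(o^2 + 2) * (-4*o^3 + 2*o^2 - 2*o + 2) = -4*o^5 + 2*o^4 - 10*o^3 + 6*o^2 - 4*o + 4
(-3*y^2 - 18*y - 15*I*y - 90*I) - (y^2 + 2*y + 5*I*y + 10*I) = -4*y^2 - 20*y - 20*I*y - 100*I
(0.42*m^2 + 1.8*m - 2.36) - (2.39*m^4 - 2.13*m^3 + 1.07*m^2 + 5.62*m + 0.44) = -2.39*m^4 + 2.13*m^3 - 0.65*m^2 - 3.82*m - 2.8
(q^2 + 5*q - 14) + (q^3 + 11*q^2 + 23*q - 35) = q^3 + 12*q^2 + 28*q - 49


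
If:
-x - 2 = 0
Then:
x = -2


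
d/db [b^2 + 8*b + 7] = 2*b + 8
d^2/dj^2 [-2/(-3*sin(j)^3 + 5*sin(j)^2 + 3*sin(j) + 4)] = 2*(81*sin(j)^6 - 165*sin(j)^5 - 26*sin(j)^4 + 393*sin(j)^3 - 167*sin(j)^2 - 174*sin(j) + 22)/(3*sin(j)*cos(j)^2 - 5*cos(j)^2 + 9)^3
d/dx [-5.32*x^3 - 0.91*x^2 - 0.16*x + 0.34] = -15.96*x^2 - 1.82*x - 0.16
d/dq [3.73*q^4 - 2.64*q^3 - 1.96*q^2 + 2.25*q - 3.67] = 14.92*q^3 - 7.92*q^2 - 3.92*q + 2.25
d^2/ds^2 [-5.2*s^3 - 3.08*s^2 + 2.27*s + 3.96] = -31.2*s - 6.16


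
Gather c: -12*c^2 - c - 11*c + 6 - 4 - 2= -12*c^2 - 12*c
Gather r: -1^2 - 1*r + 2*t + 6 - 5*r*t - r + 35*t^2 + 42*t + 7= r*(-5*t - 2) + 35*t^2 + 44*t + 12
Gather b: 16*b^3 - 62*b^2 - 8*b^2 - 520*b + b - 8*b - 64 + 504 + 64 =16*b^3 - 70*b^2 - 527*b + 504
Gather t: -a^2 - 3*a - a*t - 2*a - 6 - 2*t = -a^2 - 5*a + t*(-a - 2) - 6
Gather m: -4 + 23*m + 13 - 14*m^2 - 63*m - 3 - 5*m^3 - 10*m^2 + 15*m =-5*m^3 - 24*m^2 - 25*m + 6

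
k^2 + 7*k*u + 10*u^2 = (k + 2*u)*(k + 5*u)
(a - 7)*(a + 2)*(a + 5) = a^3 - 39*a - 70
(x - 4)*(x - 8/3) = x^2 - 20*x/3 + 32/3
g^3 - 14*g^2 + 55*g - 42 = (g - 7)*(g - 6)*(g - 1)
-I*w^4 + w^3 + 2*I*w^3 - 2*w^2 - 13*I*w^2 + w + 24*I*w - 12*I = (w - 1)*(w - 3*I)*(w + 4*I)*(-I*w + I)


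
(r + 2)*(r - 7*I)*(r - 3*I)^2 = r^4 + 2*r^3 - 13*I*r^3 - 51*r^2 - 26*I*r^2 - 102*r + 63*I*r + 126*I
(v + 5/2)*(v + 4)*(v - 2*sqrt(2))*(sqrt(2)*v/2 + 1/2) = sqrt(2)*v^4/2 - 3*v^3/2 + 13*sqrt(2)*v^3/4 - 39*v^2/4 + 4*sqrt(2)*v^2 - 15*v - 13*sqrt(2)*v/2 - 10*sqrt(2)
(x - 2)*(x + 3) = x^2 + x - 6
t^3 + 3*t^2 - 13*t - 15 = (t - 3)*(t + 1)*(t + 5)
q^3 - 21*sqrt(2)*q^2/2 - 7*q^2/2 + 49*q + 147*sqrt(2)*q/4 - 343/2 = (q - 7/2)*(q - 7*sqrt(2))*(q - 7*sqrt(2)/2)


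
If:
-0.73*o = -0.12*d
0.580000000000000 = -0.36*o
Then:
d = -9.80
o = -1.61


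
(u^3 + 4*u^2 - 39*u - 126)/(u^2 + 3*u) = u + 1 - 42/u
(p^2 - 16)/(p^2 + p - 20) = (p + 4)/(p + 5)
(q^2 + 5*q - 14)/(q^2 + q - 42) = (q - 2)/(q - 6)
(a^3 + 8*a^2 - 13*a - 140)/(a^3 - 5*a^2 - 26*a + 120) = (a + 7)/(a - 6)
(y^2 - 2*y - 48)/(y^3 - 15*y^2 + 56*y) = (y + 6)/(y*(y - 7))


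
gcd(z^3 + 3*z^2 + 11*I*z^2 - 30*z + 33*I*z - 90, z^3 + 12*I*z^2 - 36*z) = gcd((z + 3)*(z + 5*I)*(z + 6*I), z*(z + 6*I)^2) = z + 6*I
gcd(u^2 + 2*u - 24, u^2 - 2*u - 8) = u - 4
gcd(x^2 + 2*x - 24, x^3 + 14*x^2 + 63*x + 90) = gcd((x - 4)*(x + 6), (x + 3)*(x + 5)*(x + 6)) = x + 6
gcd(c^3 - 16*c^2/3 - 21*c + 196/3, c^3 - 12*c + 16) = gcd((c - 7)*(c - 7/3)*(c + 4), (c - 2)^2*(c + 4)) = c + 4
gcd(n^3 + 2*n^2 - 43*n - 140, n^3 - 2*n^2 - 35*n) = n^2 - 2*n - 35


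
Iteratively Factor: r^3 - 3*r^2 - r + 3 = (r - 1)*(r^2 - 2*r - 3) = (r - 3)*(r - 1)*(r + 1)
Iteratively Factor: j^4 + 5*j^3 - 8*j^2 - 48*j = (j)*(j^3 + 5*j^2 - 8*j - 48) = j*(j - 3)*(j^2 + 8*j + 16) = j*(j - 3)*(j + 4)*(j + 4)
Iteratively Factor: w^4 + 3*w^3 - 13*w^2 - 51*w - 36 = (w + 3)*(w^3 - 13*w - 12) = (w + 3)^2*(w^2 - 3*w - 4) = (w + 1)*(w + 3)^2*(w - 4)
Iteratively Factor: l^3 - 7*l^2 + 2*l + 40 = (l - 4)*(l^2 - 3*l - 10) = (l - 5)*(l - 4)*(l + 2)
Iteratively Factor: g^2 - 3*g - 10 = (g + 2)*(g - 5)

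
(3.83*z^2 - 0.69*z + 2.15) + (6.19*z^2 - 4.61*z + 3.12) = 10.02*z^2 - 5.3*z + 5.27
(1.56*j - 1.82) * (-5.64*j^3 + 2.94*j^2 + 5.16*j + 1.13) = -8.7984*j^4 + 14.8512*j^3 + 2.6988*j^2 - 7.6284*j - 2.0566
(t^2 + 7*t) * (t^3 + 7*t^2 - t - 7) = t^5 + 14*t^4 + 48*t^3 - 14*t^2 - 49*t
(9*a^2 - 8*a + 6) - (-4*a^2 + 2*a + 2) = 13*a^2 - 10*a + 4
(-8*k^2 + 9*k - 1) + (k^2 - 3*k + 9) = -7*k^2 + 6*k + 8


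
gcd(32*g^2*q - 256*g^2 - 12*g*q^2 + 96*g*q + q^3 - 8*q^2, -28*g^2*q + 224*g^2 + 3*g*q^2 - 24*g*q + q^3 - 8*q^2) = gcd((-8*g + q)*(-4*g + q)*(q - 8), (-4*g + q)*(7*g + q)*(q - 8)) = -4*g*q + 32*g + q^2 - 8*q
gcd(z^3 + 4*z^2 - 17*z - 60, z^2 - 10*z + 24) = z - 4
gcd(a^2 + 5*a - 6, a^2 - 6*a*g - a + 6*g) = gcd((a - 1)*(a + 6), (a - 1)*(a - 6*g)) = a - 1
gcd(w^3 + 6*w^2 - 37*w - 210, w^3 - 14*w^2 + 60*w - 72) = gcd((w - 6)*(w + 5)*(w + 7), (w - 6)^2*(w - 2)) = w - 6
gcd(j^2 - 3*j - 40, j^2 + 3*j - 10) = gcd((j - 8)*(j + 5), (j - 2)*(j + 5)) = j + 5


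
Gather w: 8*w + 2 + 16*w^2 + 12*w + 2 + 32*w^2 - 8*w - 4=48*w^2 + 12*w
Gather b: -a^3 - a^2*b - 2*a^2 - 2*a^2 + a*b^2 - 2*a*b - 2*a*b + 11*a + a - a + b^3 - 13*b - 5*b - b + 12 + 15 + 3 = -a^3 - 4*a^2 + a*b^2 + 11*a + b^3 + b*(-a^2 - 4*a - 19) + 30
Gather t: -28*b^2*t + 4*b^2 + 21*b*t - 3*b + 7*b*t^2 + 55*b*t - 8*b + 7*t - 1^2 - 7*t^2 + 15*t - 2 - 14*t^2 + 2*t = 4*b^2 - 11*b + t^2*(7*b - 21) + t*(-28*b^2 + 76*b + 24) - 3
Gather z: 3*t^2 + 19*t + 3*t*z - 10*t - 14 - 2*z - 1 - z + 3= 3*t^2 + 9*t + z*(3*t - 3) - 12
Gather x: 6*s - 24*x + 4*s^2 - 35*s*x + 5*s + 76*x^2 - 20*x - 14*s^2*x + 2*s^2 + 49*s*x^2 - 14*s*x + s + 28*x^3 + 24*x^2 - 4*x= 6*s^2 + 12*s + 28*x^3 + x^2*(49*s + 100) + x*(-14*s^2 - 49*s - 48)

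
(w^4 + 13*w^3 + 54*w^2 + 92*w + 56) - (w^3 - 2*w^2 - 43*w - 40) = w^4 + 12*w^3 + 56*w^2 + 135*w + 96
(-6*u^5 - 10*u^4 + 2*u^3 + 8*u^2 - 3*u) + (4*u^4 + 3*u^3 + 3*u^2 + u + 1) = -6*u^5 - 6*u^4 + 5*u^3 + 11*u^2 - 2*u + 1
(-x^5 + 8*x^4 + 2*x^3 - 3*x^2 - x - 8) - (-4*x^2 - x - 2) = -x^5 + 8*x^4 + 2*x^3 + x^2 - 6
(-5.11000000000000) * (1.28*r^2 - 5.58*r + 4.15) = -6.5408*r^2 + 28.5138*r - 21.2065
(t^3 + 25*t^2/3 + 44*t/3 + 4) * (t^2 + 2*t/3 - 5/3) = t^5 + 9*t^4 + 167*t^3/9 - t^2/9 - 196*t/9 - 20/3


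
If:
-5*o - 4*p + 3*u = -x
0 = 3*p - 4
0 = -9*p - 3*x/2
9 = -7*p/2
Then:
No Solution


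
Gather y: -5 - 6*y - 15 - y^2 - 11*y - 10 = -y^2 - 17*y - 30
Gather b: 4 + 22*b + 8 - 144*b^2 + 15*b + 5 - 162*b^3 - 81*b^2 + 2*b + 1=-162*b^3 - 225*b^2 + 39*b + 18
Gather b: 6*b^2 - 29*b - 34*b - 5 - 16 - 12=6*b^2 - 63*b - 33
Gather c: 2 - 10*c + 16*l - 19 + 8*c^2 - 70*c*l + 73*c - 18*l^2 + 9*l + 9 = 8*c^2 + c*(63 - 70*l) - 18*l^2 + 25*l - 8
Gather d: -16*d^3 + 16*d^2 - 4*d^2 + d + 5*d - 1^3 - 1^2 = -16*d^3 + 12*d^2 + 6*d - 2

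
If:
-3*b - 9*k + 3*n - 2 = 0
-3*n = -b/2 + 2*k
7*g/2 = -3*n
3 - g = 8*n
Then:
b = 493/525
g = -9/25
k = -83/210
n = 21/50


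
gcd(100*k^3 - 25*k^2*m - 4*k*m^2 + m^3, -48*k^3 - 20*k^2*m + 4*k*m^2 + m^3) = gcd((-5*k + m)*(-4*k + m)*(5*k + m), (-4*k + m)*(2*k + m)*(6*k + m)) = 4*k - m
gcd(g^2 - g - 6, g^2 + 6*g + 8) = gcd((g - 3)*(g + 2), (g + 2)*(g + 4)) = g + 2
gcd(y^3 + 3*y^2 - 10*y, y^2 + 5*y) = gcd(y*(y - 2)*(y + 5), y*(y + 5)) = y^2 + 5*y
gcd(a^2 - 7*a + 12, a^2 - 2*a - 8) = a - 4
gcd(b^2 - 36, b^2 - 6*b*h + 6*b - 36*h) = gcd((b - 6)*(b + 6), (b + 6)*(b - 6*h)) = b + 6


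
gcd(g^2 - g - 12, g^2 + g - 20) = g - 4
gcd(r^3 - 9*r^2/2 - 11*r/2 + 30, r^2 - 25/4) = r + 5/2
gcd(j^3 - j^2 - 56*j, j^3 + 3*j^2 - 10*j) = j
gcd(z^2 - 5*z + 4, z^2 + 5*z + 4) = 1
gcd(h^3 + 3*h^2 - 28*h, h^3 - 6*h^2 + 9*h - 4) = h - 4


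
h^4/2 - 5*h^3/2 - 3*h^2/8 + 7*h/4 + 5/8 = (h/2 + 1/4)*(h - 5)*(h - 1)*(h + 1/2)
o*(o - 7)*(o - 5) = o^3 - 12*o^2 + 35*o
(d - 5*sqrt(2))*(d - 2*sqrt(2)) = d^2 - 7*sqrt(2)*d + 20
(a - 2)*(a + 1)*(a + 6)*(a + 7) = a^4 + 12*a^3 + 27*a^2 - 68*a - 84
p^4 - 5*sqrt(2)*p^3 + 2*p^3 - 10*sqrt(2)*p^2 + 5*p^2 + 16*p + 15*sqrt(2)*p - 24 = (p - 1)*(p + 3)*(p - 4*sqrt(2))*(p - sqrt(2))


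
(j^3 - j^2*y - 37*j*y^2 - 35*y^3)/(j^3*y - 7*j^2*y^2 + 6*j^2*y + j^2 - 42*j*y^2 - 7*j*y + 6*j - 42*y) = (j^2 + 6*j*y + 5*y^2)/(j^2*y + 6*j*y + j + 6)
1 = 1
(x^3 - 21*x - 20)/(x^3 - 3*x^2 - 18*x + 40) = (x + 1)/(x - 2)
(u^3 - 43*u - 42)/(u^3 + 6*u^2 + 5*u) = (u^2 - u - 42)/(u*(u + 5))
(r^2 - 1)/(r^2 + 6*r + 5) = (r - 1)/(r + 5)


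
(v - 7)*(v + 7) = v^2 - 49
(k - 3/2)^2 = k^2 - 3*k + 9/4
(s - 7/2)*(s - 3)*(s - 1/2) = s^3 - 7*s^2 + 55*s/4 - 21/4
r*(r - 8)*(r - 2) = r^3 - 10*r^2 + 16*r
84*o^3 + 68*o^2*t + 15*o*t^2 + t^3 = (2*o + t)*(6*o + t)*(7*o + t)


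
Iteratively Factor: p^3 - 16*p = (p + 4)*(p^2 - 4*p) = p*(p + 4)*(p - 4)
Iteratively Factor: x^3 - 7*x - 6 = (x - 3)*(x^2 + 3*x + 2) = (x - 3)*(x + 1)*(x + 2)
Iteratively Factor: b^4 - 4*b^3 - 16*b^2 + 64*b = (b + 4)*(b^3 - 8*b^2 + 16*b) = b*(b + 4)*(b^2 - 8*b + 16) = b*(b - 4)*(b + 4)*(b - 4)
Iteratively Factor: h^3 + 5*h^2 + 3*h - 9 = (h + 3)*(h^2 + 2*h - 3) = (h - 1)*(h + 3)*(h + 3)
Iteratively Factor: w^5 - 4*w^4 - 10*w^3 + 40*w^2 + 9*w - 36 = (w - 4)*(w^4 - 10*w^2 + 9) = (w - 4)*(w - 1)*(w^3 + w^2 - 9*w - 9) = (w - 4)*(w - 1)*(w + 1)*(w^2 - 9) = (w - 4)*(w - 3)*(w - 1)*(w + 1)*(w + 3)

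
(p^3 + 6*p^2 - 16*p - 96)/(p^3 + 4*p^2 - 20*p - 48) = (p + 4)/(p + 2)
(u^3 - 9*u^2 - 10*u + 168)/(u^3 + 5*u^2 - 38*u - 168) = (u - 7)/(u + 7)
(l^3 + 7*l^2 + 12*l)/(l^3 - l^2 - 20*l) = (l + 3)/(l - 5)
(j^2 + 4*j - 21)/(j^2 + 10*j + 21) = (j - 3)/(j + 3)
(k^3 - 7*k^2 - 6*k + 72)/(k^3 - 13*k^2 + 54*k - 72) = (k + 3)/(k - 3)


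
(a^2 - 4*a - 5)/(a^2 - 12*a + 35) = (a + 1)/(a - 7)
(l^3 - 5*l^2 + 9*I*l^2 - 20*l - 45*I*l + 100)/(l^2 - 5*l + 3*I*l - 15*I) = (l^2 + 9*I*l - 20)/(l + 3*I)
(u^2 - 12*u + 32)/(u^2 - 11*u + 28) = (u - 8)/(u - 7)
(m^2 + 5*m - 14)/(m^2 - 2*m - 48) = (-m^2 - 5*m + 14)/(-m^2 + 2*m + 48)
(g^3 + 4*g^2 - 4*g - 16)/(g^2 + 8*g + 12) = (g^2 + 2*g - 8)/(g + 6)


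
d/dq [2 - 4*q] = -4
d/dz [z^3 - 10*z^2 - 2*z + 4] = 3*z^2 - 20*z - 2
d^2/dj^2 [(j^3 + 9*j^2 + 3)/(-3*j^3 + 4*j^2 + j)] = 2*(-93*j^6 - 9*j^5 - 243*j^4 + 323*j^3 - 117*j^2 - 36*j - 3)/(j^3*(27*j^6 - 108*j^5 + 117*j^4 + 8*j^3 - 39*j^2 - 12*j - 1))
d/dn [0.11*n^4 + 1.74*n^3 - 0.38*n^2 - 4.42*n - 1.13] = 0.44*n^3 + 5.22*n^2 - 0.76*n - 4.42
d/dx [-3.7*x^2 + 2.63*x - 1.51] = 2.63 - 7.4*x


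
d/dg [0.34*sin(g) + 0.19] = 0.34*cos(g)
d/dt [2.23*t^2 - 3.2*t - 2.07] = 4.46*t - 3.2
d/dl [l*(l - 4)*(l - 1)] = 3*l^2 - 10*l + 4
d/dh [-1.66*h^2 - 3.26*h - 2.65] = -3.32*h - 3.26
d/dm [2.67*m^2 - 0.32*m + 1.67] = 5.34*m - 0.32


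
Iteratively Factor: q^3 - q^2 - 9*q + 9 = (q + 3)*(q^2 - 4*q + 3) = (q - 3)*(q + 3)*(q - 1)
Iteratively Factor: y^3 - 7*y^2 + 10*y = (y - 2)*(y^2 - 5*y) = (y - 5)*(y - 2)*(y)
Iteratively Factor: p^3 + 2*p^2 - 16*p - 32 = (p + 4)*(p^2 - 2*p - 8) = (p + 2)*(p + 4)*(p - 4)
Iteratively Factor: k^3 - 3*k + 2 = (k - 1)*(k^2 + k - 2) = (k - 1)*(k + 2)*(k - 1)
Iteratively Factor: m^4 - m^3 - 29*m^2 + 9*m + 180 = (m - 3)*(m^3 + 2*m^2 - 23*m - 60) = (m - 3)*(m + 4)*(m^2 - 2*m - 15) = (m - 3)*(m + 3)*(m + 4)*(m - 5)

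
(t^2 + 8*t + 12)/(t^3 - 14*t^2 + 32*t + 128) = (t + 6)/(t^2 - 16*t + 64)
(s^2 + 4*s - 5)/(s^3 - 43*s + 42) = (s + 5)/(s^2 + s - 42)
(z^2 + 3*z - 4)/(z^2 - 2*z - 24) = (z - 1)/(z - 6)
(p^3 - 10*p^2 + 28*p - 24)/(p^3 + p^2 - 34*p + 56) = (p^2 - 8*p + 12)/(p^2 + 3*p - 28)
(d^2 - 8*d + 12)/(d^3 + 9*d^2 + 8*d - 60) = (d - 6)/(d^2 + 11*d + 30)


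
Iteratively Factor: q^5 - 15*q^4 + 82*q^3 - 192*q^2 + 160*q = (q - 4)*(q^4 - 11*q^3 + 38*q^2 - 40*q) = (q - 4)*(q - 2)*(q^3 - 9*q^2 + 20*q) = (q - 4)^2*(q - 2)*(q^2 - 5*q) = q*(q - 4)^2*(q - 2)*(q - 5)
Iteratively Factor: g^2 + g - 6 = (g + 3)*(g - 2)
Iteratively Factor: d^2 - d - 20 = (d - 5)*(d + 4)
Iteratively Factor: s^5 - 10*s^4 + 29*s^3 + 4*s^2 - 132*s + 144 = (s - 4)*(s^4 - 6*s^3 + 5*s^2 + 24*s - 36) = (s - 4)*(s - 3)*(s^3 - 3*s^2 - 4*s + 12) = (s - 4)*(s - 3)*(s - 2)*(s^2 - s - 6) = (s - 4)*(s - 3)^2*(s - 2)*(s + 2)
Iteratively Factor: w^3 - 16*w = (w - 4)*(w^2 + 4*w) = (w - 4)*(w + 4)*(w)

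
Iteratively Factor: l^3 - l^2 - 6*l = (l - 3)*(l^2 + 2*l) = l*(l - 3)*(l + 2)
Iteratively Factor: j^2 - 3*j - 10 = (j + 2)*(j - 5)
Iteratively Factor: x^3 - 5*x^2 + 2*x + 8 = (x + 1)*(x^2 - 6*x + 8) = (x - 4)*(x + 1)*(x - 2)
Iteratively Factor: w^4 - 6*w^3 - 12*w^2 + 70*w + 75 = (w - 5)*(w^3 - w^2 - 17*w - 15) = (w - 5)*(w + 1)*(w^2 - 2*w - 15) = (w - 5)^2*(w + 1)*(w + 3)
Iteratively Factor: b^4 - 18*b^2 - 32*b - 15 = (b + 1)*(b^3 - b^2 - 17*b - 15) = (b + 1)*(b + 3)*(b^2 - 4*b - 5) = (b + 1)^2*(b + 3)*(b - 5)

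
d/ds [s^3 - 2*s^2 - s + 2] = 3*s^2 - 4*s - 1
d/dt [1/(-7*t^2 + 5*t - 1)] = (14*t - 5)/(7*t^2 - 5*t + 1)^2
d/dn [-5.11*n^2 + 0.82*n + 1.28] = 0.82 - 10.22*n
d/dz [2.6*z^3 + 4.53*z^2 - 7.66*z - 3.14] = 7.8*z^2 + 9.06*z - 7.66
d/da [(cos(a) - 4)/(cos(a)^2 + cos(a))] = (sin(a) - 4*sin(a)/cos(a)^2 - 8*tan(a))/(cos(a) + 1)^2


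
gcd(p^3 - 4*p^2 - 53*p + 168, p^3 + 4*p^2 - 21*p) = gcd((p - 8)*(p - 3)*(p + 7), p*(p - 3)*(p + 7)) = p^2 + 4*p - 21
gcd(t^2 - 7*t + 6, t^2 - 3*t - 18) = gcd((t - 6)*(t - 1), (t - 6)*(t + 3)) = t - 6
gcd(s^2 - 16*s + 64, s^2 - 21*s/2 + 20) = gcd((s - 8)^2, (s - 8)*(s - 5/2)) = s - 8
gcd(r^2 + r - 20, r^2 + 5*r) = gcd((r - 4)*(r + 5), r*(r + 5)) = r + 5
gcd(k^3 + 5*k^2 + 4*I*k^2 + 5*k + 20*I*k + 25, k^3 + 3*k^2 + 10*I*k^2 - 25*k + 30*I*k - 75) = k + 5*I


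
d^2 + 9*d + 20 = (d + 4)*(d + 5)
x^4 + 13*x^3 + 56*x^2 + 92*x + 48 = (x + 1)*(x + 2)*(x + 4)*(x + 6)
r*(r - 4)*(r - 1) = r^3 - 5*r^2 + 4*r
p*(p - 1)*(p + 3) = p^3 + 2*p^2 - 3*p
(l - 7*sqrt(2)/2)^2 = l^2 - 7*sqrt(2)*l + 49/2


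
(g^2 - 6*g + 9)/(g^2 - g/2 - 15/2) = 2*(g - 3)/(2*g + 5)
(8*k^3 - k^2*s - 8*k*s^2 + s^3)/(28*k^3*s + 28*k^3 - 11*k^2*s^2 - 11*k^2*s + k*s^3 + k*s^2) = (8*k^3 - k^2*s - 8*k*s^2 + s^3)/(k*(28*k^2*s + 28*k^2 - 11*k*s^2 - 11*k*s + s^3 + s^2))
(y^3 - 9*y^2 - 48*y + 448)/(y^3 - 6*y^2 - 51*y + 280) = (y - 8)/(y - 5)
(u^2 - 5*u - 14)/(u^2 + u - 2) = (u - 7)/(u - 1)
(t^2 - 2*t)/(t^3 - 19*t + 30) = t/(t^2 + 2*t - 15)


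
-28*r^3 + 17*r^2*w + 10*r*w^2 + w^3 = (-r + w)*(4*r + w)*(7*r + w)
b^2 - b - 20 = (b - 5)*(b + 4)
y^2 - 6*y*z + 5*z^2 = (y - 5*z)*(y - z)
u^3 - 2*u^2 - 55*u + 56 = (u - 8)*(u - 1)*(u + 7)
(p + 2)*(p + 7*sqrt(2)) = p^2 + 2*p + 7*sqrt(2)*p + 14*sqrt(2)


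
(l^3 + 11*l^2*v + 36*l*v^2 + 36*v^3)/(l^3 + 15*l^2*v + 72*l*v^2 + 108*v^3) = (l + 2*v)/(l + 6*v)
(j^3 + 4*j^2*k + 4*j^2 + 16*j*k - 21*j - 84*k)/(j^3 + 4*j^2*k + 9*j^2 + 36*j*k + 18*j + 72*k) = (j^2 + 4*j - 21)/(j^2 + 9*j + 18)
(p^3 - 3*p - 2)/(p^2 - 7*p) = (p^3 - 3*p - 2)/(p*(p - 7))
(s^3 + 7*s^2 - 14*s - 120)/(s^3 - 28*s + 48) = (s + 5)/(s - 2)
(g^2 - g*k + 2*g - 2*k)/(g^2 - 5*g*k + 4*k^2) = (g + 2)/(g - 4*k)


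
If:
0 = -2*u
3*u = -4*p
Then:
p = 0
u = 0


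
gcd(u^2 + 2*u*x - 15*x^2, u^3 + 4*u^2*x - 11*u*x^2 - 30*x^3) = -u^2 - 2*u*x + 15*x^2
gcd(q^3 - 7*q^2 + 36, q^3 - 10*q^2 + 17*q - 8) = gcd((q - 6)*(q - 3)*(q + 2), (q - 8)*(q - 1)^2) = 1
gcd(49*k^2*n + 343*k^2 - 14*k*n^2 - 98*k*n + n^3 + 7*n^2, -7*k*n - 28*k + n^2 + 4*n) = 7*k - n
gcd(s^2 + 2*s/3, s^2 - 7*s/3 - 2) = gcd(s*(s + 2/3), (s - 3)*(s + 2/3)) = s + 2/3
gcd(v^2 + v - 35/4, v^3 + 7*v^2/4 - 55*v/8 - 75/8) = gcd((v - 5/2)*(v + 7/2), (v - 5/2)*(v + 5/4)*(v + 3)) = v - 5/2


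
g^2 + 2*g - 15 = (g - 3)*(g + 5)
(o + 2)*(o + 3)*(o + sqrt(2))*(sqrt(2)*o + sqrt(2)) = sqrt(2)*o^4 + 2*o^3 + 6*sqrt(2)*o^3 + 12*o^2 + 11*sqrt(2)*o^2 + 6*sqrt(2)*o + 22*o + 12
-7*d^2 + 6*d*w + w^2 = (-d + w)*(7*d + w)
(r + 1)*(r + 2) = r^2 + 3*r + 2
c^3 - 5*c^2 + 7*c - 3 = (c - 3)*(c - 1)^2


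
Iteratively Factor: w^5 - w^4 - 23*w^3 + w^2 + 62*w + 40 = (w + 1)*(w^4 - 2*w^3 - 21*w^2 + 22*w + 40) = (w - 5)*(w + 1)*(w^3 + 3*w^2 - 6*w - 8) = (w - 5)*(w - 2)*(w + 1)*(w^2 + 5*w + 4) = (w - 5)*(w - 2)*(w + 1)^2*(w + 4)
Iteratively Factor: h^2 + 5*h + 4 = (h + 4)*(h + 1)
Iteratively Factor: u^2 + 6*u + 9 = (u + 3)*(u + 3)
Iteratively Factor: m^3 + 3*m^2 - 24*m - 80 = (m + 4)*(m^2 - m - 20) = (m + 4)^2*(m - 5)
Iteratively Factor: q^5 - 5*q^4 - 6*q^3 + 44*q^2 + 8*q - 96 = (q - 2)*(q^4 - 3*q^3 - 12*q^2 + 20*q + 48) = (q - 3)*(q - 2)*(q^3 - 12*q - 16) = (q - 4)*(q - 3)*(q - 2)*(q^2 + 4*q + 4) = (q - 4)*(q - 3)*(q - 2)*(q + 2)*(q + 2)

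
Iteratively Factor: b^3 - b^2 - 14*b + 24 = (b - 2)*(b^2 + b - 12) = (b - 2)*(b + 4)*(b - 3)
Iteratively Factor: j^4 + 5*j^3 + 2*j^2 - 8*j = (j - 1)*(j^3 + 6*j^2 + 8*j) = j*(j - 1)*(j^2 + 6*j + 8) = j*(j - 1)*(j + 4)*(j + 2)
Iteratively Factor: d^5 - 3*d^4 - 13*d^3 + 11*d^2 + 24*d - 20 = (d + 2)*(d^4 - 5*d^3 - 3*d^2 + 17*d - 10) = (d - 1)*(d + 2)*(d^3 - 4*d^2 - 7*d + 10) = (d - 5)*(d - 1)*(d + 2)*(d^2 + d - 2) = (d - 5)*(d - 1)^2*(d + 2)*(d + 2)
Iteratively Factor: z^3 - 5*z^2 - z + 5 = (z - 1)*(z^2 - 4*z - 5) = (z - 1)*(z + 1)*(z - 5)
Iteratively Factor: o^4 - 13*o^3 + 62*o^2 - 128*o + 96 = (o - 4)*(o^3 - 9*o^2 + 26*o - 24) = (o - 4)*(o - 3)*(o^2 - 6*o + 8) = (o - 4)*(o - 3)*(o - 2)*(o - 4)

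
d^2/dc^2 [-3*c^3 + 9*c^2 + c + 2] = 18 - 18*c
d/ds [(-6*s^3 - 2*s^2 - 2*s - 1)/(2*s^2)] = (-3*s^3 + s + 1)/s^3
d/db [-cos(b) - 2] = sin(b)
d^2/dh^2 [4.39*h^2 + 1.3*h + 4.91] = 8.78000000000000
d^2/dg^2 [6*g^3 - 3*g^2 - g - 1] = 36*g - 6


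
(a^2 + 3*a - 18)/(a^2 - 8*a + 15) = (a + 6)/(a - 5)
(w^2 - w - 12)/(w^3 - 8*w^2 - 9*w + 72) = (w - 4)/(w^2 - 11*w + 24)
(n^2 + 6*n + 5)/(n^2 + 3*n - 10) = (n + 1)/(n - 2)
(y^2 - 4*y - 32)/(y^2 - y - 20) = (y - 8)/(y - 5)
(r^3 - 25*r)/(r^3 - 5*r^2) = (r + 5)/r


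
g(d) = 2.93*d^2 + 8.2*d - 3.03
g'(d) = 5.86*d + 8.2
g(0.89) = 6.59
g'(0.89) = 13.42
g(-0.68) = -7.25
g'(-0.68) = 4.22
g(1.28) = 12.27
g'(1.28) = 15.70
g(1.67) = 18.84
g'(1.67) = 17.99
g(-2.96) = -1.63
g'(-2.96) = -9.15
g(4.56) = 95.29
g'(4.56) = 34.92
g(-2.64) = -4.26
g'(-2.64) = -7.27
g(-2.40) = -5.83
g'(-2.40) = -5.86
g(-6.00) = 53.25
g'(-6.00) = -26.96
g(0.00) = -3.03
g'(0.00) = 8.20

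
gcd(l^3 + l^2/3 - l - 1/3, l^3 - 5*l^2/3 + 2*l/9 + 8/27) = l + 1/3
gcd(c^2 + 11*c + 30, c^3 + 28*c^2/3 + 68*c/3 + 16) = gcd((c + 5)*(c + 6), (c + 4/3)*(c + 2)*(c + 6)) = c + 6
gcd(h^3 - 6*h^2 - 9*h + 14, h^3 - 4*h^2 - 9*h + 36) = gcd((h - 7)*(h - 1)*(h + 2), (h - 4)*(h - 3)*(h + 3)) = 1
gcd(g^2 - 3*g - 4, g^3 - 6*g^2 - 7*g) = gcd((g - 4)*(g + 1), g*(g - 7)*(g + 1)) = g + 1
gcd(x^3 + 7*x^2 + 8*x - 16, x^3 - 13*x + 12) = x^2 + 3*x - 4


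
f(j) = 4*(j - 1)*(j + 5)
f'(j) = 8*j + 16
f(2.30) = 37.96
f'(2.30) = 34.40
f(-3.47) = -27.36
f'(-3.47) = -11.76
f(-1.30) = -34.04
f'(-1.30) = 5.60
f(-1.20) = -33.44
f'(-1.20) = 6.40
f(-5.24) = 5.99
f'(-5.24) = -25.92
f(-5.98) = 27.36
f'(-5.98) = -31.84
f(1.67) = 17.88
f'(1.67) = 29.36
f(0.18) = -16.99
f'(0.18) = 17.44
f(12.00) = 748.00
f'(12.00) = 112.00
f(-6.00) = 28.00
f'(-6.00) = -32.00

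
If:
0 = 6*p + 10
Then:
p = -5/3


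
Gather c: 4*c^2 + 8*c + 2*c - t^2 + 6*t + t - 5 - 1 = 4*c^2 + 10*c - t^2 + 7*t - 6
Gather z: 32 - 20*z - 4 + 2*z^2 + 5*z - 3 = 2*z^2 - 15*z + 25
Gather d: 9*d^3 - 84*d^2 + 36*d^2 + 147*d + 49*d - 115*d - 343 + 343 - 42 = 9*d^3 - 48*d^2 + 81*d - 42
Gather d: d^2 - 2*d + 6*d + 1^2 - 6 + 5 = d^2 + 4*d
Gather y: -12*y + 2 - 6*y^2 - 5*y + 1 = -6*y^2 - 17*y + 3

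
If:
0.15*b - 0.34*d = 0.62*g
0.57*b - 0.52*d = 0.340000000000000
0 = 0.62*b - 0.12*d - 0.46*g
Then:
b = 0.13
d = -0.51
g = 0.31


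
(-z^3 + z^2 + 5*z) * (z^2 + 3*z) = -z^5 - 2*z^4 + 8*z^3 + 15*z^2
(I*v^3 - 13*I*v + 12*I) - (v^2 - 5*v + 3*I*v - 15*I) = I*v^3 - v^2 + 5*v - 16*I*v + 27*I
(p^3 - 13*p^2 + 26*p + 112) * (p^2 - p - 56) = p^5 - 14*p^4 - 17*p^3 + 814*p^2 - 1568*p - 6272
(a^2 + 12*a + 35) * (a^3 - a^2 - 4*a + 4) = a^5 + 11*a^4 + 19*a^3 - 79*a^2 - 92*a + 140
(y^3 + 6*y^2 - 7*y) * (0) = 0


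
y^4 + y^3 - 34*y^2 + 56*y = y*(y - 4)*(y - 2)*(y + 7)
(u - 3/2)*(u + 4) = u^2 + 5*u/2 - 6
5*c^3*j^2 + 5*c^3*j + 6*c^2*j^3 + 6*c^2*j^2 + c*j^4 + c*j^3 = j*(c + j)*(5*c + j)*(c*j + c)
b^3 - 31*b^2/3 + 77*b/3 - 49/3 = (b - 7)*(b - 7/3)*(b - 1)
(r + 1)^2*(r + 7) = r^3 + 9*r^2 + 15*r + 7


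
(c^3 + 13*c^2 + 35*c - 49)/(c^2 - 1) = (c^2 + 14*c + 49)/(c + 1)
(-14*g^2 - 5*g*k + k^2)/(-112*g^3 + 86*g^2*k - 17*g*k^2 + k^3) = (2*g + k)/(16*g^2 - 10*g*k + k^2)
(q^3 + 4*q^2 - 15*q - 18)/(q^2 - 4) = (q^3 + 4*q^2 - 15*q - 18)/(q^2 - 4)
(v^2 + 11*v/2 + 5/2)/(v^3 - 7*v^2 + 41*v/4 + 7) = 2*(v + 5)/(2*v^2 - 15*v + 28)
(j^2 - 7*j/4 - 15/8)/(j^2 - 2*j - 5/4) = (4*j + 3)/(2*(2*j + 1))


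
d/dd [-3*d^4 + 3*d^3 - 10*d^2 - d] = -12*d^3 + 9*d^2 - 20*d - 1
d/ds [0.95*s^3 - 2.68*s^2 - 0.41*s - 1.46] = 2.85*s^2 - 5.36*s - 0.41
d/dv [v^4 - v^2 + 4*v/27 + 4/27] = 4*v^3 - 2*v + 4/27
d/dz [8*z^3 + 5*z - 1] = 24*z^2 + 5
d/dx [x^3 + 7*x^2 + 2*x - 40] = 3*x^2 + 14*x + 2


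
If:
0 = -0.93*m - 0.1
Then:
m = -0.11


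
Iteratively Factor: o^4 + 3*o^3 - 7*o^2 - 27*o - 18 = (o - 3)*(o^3 + 6*o^2 + 11*o + 6) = (o - 3)*(o + 1)*(o^2 + 5*o + 6) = (o - 3)*(o + 1)*(o + 2)*(o + 3)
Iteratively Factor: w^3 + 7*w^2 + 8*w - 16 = (w + 4)*(w^2 + 3*w - 4) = (w + 4)^2*(w - 1)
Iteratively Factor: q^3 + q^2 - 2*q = (q)*(q^2 + q - 2) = q*(q - 1)*(q + 2)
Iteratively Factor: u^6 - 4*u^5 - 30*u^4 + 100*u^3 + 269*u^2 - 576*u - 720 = (u + 1)*(u^5 - 5*u^4 - 25*u^3 + 125*u^2 + 144*u - 720) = (u - 4)*(u + 1)*(u^4 - u^3 - 29*u^2 + 9*u + 180) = (u - 4)*(u + 1)*(u + 4)*(u^3 - 5*u^2 - 9*u + 45) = (u - 5)*(u - 4)*(u + 1)*(u + 4)*(u^2 - 9) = (u - 5)*(u - 4)*(u + 1)*(u + 3)*(u + 4)*(u - 3)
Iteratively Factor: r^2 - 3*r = (r)*(r - 3)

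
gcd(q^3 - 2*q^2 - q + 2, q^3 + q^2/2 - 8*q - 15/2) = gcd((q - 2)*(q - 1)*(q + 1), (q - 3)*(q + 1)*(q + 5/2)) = q + 1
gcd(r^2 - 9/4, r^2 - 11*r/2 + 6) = r - 3/2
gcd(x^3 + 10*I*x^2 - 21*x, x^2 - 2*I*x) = x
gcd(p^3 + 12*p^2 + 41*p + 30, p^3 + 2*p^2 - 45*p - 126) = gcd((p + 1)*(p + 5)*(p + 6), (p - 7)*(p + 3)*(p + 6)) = p + 6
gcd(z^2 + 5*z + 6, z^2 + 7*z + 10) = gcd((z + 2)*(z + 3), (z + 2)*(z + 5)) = z + 2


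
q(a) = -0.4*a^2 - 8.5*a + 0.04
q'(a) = -0.8*a - 8.5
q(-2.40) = 18.14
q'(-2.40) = -6.58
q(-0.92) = 7.52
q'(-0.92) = -7.76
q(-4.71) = 31.20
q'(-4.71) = -4.73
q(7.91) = -92.22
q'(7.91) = -14.83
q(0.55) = -4.76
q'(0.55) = -8.94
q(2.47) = -23.40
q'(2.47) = -10.48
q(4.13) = -41.89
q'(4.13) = -11.80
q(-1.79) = 13.97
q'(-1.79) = -7.07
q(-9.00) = 44.14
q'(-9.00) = -1.30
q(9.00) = -108.86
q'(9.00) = -15.70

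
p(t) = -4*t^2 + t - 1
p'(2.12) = -15.96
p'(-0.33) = 3.64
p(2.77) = -28.92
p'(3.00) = -23.00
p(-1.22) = -8.17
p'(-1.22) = 10.76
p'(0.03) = 0.76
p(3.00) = -34.00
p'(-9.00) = 73.00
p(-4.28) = -78.55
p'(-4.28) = 35.24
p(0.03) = -0.97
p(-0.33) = -1.77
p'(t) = 1 - 8*t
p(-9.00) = -334.00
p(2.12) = -16.86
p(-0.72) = -3.79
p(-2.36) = -25.64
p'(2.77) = -21.16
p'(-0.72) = 6.76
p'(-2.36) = 19.88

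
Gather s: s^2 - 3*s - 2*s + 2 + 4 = s^2 - 5*s + 6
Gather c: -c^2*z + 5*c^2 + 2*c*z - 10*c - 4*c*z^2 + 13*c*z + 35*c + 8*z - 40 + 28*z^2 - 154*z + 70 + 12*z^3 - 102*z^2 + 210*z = c^2*(5 - z) + c*(-4*z^2 + 15*z + 25) + 12*z^3 - 74*z^2 + 64*z + 30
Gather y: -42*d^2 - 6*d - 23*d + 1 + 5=-42*d^2 - 29*d + 6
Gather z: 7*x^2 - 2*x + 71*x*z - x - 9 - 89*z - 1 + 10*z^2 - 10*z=7*x^2 - 3*x + 10*z^2 + z*(71*x - 99) - 10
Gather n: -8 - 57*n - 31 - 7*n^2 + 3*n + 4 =-7*n^2 - 54*n - 35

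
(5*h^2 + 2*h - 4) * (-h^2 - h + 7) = -5*h^4 - 7*h^3 + 37*h^2 + 18*h - 28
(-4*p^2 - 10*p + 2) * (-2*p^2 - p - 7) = 8*p^4 + 24*p^3 + 34*p^2 + 68*p - 14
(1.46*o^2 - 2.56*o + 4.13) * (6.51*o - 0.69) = 9.5046*o^3 - 17.673*o^2 + 28.6527*o - 2.8497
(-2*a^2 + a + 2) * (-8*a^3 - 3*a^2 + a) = 16*a^5 - 2*a^4 - 21*a^3 - 5*a^2 + 2*a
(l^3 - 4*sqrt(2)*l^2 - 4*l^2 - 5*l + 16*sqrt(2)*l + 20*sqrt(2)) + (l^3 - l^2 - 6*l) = 2*l^3 - 4*sqrt(2)*l^2 - 5*l^2 - 11*l + 16*sqrt(2)*l + 20*sqrt(2)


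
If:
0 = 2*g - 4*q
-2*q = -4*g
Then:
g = 0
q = 0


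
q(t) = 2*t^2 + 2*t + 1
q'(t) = 4*t + 2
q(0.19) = 1.45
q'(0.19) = 2.76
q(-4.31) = 29.53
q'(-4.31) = -15.24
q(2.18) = 14.86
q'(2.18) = 10.72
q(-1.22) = 1.54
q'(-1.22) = -2.88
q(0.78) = 3.78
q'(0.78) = 5.12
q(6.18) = 89.74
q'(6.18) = 26.72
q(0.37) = 2.01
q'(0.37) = 3.48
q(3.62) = 34.45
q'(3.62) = 16.48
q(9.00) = 181.00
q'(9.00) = 38.00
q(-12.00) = 265.00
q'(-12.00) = -46.00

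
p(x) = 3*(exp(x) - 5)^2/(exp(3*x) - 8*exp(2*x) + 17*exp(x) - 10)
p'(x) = 3*(exp(x) - 5)^2*(-3*exp(3*x) + 16*exp(2*x) - 17*exp(x))/(exp(3*x) - 8*exp(2*x) + 17*exp(x) - 10)^2 + 6*(exp(x) - 5)*exp(x)/(exp(3*x) - 8*exp(2*x) + 17*exp(x) - 10)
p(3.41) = 0.09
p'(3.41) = -0.08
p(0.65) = 119.67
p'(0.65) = 2389.37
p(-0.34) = -34.65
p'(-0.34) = -98.95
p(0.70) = -642.58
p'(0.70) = 95800.03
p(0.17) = 75.81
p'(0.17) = -398.15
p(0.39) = 42.37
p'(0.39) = -29.31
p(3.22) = 0.11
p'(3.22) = -0.10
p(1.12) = -2.64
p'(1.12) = 15.70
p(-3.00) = -8.01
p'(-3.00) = -0.54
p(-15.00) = -7.50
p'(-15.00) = 0.00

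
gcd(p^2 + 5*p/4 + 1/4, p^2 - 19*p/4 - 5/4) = p + 1/4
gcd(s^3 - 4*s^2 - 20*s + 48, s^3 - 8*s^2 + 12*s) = s^2 - 8*s + 12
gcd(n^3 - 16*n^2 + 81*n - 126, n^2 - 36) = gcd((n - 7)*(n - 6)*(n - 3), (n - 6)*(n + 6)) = n - 6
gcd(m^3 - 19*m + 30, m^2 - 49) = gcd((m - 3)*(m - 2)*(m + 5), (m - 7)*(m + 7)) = 1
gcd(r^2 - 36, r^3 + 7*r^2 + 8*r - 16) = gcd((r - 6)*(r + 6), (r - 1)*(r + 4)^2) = 1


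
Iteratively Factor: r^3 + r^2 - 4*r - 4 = (r + 1)*(r^2 - 4) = (r - 2)*(r + 1)*(r + 2)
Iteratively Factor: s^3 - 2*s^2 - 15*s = (s)*(s^2 - 2*s - 15) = s*(s - 5)*(s + 3)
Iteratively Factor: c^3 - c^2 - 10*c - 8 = (c + 2)*(c^2 - 3*c - 4) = (c - 4)*(c + 2)*(c + 1)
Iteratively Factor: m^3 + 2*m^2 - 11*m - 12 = (m + 1)*(m^2 + m - 12) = (m - 3)*(m + 1)*(m + 4)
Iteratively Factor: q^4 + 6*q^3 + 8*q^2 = (q + 2)*(q^3 + 4*q^2) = q*(q + 2)*(q^2 + 4*q) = q^2*(q + 2)*(q + 4)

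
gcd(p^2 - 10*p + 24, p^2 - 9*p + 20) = p - 4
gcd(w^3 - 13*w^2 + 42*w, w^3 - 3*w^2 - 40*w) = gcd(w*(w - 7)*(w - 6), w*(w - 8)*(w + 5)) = w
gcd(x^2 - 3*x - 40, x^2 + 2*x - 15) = x + 5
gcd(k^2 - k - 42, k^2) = 1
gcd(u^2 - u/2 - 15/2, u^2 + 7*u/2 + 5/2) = u + 5/2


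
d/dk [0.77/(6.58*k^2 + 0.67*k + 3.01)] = (-10.1332*k - 0.5159)/(6.58*k^2 + 0.67*k + 3.01)^2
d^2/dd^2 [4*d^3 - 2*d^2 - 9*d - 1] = 24*d - 4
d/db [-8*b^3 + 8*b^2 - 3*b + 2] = -24*b^2 + 16*b - 3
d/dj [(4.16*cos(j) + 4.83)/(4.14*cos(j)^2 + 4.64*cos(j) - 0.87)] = (17.2224*cos(j)^2 + 39.9924*cos(j) + 26.0304)*sin(j)/(17.1396*cos(j)^4 + 38.4192*cos(j)^3 + 14.326*cos(j)^2 - 8.0736*cos(j) + 0.7569)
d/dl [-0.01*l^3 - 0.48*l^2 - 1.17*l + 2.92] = -0.03*l^2 - 0.96*l - 1.17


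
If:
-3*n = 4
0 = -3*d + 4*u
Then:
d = 4*u/3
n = -4/3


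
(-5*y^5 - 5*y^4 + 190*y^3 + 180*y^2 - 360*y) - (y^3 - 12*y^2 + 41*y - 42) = -5*y^5 - 5*y^4 + 189*y^3 + 192*y^2 - 401*y + 42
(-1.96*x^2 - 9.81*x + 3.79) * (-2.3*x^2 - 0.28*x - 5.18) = 4.508*x^4 + 23.1118*x^3 + 4.1826*x^2 + 49.7546*x - 19.6322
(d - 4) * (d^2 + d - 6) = d^3 - 3*d^2 - 10*d + 24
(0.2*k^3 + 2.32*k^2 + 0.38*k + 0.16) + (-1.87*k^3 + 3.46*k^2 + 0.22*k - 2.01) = -1.67*k^3 + 5.78*k^2 + 0.6*k - 1.85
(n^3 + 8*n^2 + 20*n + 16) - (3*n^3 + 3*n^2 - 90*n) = -2*n^3 + 5*n^2 + 110*n + 16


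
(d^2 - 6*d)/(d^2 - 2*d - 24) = d/(d + 4)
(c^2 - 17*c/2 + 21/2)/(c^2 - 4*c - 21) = (c - 3/2)/(c + 3)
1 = 1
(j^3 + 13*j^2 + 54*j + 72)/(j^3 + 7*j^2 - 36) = (j + 4)/(j - 2)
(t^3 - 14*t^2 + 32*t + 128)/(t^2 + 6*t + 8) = (t^2 - 16*t + 64)/(t + 4)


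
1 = 1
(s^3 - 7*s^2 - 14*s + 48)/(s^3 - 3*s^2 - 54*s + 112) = (s + 3)/(s + 7)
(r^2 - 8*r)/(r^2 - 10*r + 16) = r/(r - 2)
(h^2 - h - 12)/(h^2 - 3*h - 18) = (h - 4)/(h - 6)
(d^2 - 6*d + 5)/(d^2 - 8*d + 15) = (d - 1)/(d - 3)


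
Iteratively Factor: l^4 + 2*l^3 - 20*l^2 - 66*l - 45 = (l + 1)*(l^3 + l^2 - 21*l - 45) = (l - 5)*(l + 1)*(l^2 + 6*l + 9) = (l - 5)*(l + 1)*(l + 3)*(l + 3)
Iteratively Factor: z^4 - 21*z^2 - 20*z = (z + 1)*(z^3 - z^2 - 20*z) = (z + 1)*(z + 4)*(z^2 - 5*z) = (z - 5)*(z + 1)*(z + 4)*(z)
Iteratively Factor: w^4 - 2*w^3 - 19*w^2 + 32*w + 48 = (w + 4)*(w^3 - 6*w^2 + 5*w + 12) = (w - 3)*(w + 4)*(w^2 - 3*w - 4) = (w - 3)*(w + 1)*(w + 4)*(w - 4)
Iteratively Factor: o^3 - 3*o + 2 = (o + 2)*(o^2 - 2*o + 1) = (o - 1)*(o + 2)*(o - 1)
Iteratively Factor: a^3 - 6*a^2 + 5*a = (a - 5)*(a^2 - a) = (a - 5)*(a - 1)*(a)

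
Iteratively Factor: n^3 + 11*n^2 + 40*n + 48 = (n + 3)*(n^2 + 8*n + 16) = (n + 3)*(n + 4)*(n + 4)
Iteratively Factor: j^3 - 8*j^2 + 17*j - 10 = (j - 2)*(j^2 - 6*j + 5) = (j - 5)*(j - 2)*(j - 1)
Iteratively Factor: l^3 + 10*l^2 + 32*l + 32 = (l + 4)*(l^2 + 6*l + 8) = (l + 4)^2*(l + 2)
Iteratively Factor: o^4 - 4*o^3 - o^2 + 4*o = (o - 4)*(o^3 - o) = o*(o - 4)*(o^2 - 1) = o*(o - 4)*(o - 1)*(o + 1)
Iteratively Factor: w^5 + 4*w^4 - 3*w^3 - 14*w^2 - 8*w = (w + 1)*(w^4 + 3*w^3 - 6*w^2 - 8*w) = w*(w + 1)*(w^3 + 3*w^2 - 6*w - 8) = w*(w - 2)*(w + 1)*(w^2 + 5*w + 4) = w*(w - 2)*(w + 1)*(w + 4)*(w + 1)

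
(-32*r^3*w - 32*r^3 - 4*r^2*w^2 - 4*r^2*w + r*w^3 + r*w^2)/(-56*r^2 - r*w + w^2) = r*(4*r*w + 4*r + w^2 + w)/(7*r + w)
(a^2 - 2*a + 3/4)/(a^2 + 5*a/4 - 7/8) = 2*(2*a - 3)/(4*a + 7)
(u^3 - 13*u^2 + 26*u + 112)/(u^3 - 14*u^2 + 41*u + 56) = (u + 2)/(u + 1)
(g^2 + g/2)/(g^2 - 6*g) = (g + 1/2)/(g - 6)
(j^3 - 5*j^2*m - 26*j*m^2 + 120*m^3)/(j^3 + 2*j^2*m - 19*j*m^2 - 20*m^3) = (j - 6*m)/(j + m)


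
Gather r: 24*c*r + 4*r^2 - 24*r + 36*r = 4*r^2 + r*(24*c + 12)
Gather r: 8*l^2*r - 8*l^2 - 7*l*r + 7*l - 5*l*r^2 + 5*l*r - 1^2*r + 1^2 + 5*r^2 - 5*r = -8*l^2 + 7*l + r^2*(5 - 5*l) + r*(8*l^2 - 2*l - 6) + 1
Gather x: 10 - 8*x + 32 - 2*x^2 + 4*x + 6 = -2*x^2 - 4*x + 48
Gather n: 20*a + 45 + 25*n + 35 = 20*a + 25*n + 80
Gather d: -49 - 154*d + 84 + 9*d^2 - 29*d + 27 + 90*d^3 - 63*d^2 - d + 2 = 90*d^3 - 54*d^2 - 184*d + 64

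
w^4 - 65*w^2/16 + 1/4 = (w - 2)*(w - 1/4)*(w + 1/4)*(w + 2)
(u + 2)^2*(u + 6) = u^3 + 10*u^2 + 28*u + 24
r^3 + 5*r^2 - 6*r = r*(r - 1)*(r + 6)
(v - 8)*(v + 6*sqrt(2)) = v^2 - 8*v + 6*sqrt(2)*v - 48*sqrt(2)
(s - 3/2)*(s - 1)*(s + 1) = s^3 - 3*s^2/2 - s + 3/2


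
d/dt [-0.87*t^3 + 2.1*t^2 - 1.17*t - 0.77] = -2.61*t^2 + 4.2*t - 1.17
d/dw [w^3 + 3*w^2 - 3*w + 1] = 3*w^2 + 6*w - 3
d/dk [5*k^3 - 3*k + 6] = 15*k^2 - 3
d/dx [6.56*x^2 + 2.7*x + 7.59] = 13.12*x + 2.7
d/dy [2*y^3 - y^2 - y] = 6*y^2 - 2*y - 1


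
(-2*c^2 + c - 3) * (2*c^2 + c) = -4*c^4 - 5*c^2 - 3*c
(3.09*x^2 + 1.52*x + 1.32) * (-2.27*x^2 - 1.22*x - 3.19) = -7.0143*x^4 - 7.2202*x^3 - 14.7079*x^2 - 6.4592*x - 4.2108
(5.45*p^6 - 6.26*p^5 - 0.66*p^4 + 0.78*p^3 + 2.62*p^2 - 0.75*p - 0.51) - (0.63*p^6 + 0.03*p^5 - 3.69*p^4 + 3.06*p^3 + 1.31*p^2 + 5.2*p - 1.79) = 4.82*p^6 - 6.29*p^5 + 3.03*p^4 - 2.28*p^3 + 1.31*p^2 - 5.95*p + 1.28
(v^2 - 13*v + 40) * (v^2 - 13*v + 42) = v^4 - 26*v^3 + 251*v^2 - 1066*v + 1680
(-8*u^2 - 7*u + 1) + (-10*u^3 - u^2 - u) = -10*u^3 - 9*u^2 - 8*u + 1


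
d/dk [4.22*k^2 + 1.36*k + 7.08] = 8.44*k + 1.36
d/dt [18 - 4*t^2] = -8*t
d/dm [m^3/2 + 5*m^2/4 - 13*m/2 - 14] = 3*m^2/2 + 5*m/2 - 13/2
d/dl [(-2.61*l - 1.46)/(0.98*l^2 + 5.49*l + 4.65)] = (2.5578*l^2 + 2.8616*l - 4.1211)/(0.9604*l^4 + 10.7604*l^3 + 39.2541*l^2 + 51.057*l + 21.6225)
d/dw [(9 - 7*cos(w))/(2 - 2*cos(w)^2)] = (7*cos(w)^2 - 18*cos(w) + 7)/(2*sin(w)^3)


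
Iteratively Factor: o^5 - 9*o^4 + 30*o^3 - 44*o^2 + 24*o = (o - 2)*(o^4 - 7*o^3 + 16*o^2 - 12*o) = (o - 3)*(o - 2)*(o^3 - 4*o^2 + 4*o) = (o - 3)*(o - 2)^2*(o^2 - 2*o) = (o - 3)*(o - 2)^3*(o)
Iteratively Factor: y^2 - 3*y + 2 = (y - 2)*(y - 1)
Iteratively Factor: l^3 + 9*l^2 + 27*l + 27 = (l + 3)*(l^2 + 6*l + 9) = (l + 3)^2*(l + 3)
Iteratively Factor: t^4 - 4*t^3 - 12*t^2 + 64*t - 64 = (t - 4)*(t^3 - 12*t + 16) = (t - 4)*(t - 2)*(t^2 + 2*t - 8) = (t - 4)*(t - 2)^2*(t + 4)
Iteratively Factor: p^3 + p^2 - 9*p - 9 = (p + 3)*(p^2 - 2*p - 3) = (p + 1)*(p + 3)*(p - 3)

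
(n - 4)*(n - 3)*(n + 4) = n^3 - 3*n^2 - 16*n + 48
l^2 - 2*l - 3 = (l - 3)*(l + 1)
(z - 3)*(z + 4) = z^2 + z - 12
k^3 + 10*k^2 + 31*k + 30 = (k + 2)*(k + 3)*(k + 5)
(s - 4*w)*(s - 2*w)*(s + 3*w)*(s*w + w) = s^4*w - 3*s^3*w^2 + s^3*w - 10*s^2*w^3 - 3*s^2*w^2 + 24*s*w^4 - 10*s*w^3 + 24*w^4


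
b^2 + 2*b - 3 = (b - 1)*(b + 3)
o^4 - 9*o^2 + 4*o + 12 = (o - 2)^2*(o + 1)*(o + 3)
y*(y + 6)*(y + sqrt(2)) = y^3 + sqrt(2)*y^2 + 6*y^2 + 6*sqrt(2)*y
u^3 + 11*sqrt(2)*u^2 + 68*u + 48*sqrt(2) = (u + sqrt(2))*(u + 4*sqrt(2))*(u + 6*sqrt(2))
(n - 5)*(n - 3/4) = n^2 - 23*n/4 + 15/4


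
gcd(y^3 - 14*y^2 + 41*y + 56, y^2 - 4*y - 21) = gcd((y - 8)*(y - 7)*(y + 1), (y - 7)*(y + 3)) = y - 7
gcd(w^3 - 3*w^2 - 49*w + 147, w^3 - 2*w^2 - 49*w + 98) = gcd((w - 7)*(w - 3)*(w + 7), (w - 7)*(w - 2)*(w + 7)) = w^2 - 49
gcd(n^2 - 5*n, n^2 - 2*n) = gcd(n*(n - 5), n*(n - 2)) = n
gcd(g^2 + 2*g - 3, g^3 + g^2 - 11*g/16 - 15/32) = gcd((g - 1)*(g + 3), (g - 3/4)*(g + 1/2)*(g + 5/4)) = 1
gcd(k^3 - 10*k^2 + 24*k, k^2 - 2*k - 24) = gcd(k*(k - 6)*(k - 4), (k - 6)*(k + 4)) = k - 6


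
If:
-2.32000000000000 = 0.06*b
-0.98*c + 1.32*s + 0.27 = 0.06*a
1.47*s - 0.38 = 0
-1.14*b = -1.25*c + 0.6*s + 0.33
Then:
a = 579.83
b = -38.67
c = -34.88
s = 0.26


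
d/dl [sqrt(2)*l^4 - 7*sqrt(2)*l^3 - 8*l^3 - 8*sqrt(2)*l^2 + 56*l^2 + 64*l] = 4*sqrt(2)*l^3 - 21*sqrt(2)*l^2 - 24*l^2 - 16*sqrt(2)*l + 112*l + 64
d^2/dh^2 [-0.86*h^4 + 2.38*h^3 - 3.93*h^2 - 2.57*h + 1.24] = -10.32*h^2 + 14.28*h - 7.86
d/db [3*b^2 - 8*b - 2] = 6*b - 8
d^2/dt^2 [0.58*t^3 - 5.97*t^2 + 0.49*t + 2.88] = 3.48*t - 11.94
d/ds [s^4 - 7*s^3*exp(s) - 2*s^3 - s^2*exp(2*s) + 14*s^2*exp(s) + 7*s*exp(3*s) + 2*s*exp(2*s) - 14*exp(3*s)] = -7*s^3*exp(s) + 4*s^3 - 2*s^2*exp(2*s) - 7*s^2*exp(s) - 6*s^2 + 21*s*exp(3*s) + 2*s*exp(2*s) + 28*s*exp(s) - 35*exp(3*s) + 2*exp(2*s)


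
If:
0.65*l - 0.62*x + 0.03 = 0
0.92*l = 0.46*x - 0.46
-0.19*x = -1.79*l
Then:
No Solution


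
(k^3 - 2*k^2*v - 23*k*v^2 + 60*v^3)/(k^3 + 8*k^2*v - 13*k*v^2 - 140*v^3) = (k - 3*v)/(k + 7*v)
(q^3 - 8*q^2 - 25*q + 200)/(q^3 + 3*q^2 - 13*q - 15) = (q^2 - 13*q + 40)/(q^2 - 2*q - 3)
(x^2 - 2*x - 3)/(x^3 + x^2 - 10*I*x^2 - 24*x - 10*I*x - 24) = (x - 3)/(x^2 - 10*I*x - 24)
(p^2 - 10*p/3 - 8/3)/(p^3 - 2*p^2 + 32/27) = 9*(p - 4)/(9*p^2 - 24*p + 16)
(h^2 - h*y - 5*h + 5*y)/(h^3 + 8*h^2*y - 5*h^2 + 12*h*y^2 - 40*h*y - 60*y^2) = (h - y)/(h^2 + 8*h*y + 12*y^2)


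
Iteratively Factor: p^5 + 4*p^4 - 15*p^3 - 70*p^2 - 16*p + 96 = (p + 4)*(p^4 - 15*p^2 - 10*p + 24) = (p + 3)*(p + 4)*(p^3 - 3*p^2 - 6*p + 8) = (p - 1)*(p + 3)*(p + 4)*(p^2 - 2*p - 8) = (p - 4)*(p - 1)*(p + 3)*(p + 4)*(p + 2)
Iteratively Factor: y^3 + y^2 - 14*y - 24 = (y + 3)*(y^2 - 2*y - 8) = (y + 2)*(y + 3)*(y - 4)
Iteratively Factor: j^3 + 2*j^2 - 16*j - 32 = (j - 4)*(j^2 + 6*j + 8) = (j - 4)*(j + 2)*(j + 4)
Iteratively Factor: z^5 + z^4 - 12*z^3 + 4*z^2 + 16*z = (z - 2)*(z^4 + 3*z^3 - 6*z^2 - 8*z) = (z - 2)*(z + 1)*(z^3 + 2*z^2 - 8*z) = z*(z - 2)*(z + 1)*(z^2 + 2*z - 8) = z*(z - 2)^2*(z + 1)*(z + 4)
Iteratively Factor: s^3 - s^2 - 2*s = (s)*(s^2 - s - 2) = s*(s - 2)*(s + 1)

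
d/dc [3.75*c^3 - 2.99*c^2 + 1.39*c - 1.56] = 11.25*c^2 - 5.98*c + 1.39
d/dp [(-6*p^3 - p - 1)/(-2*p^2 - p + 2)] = (-(4*p + 1)*(6*p^3 + p + 1) + (18*p^2 + 1)*(2*p^2 + p - 2))/(2*p^2 + p - 2)^2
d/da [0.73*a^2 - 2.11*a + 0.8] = 1.46*a - 2.11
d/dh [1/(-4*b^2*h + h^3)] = (4*b^2 - 3*h^2)/(h^2*(4*b^2 - h^2)^2)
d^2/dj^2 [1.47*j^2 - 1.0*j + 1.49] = 2.94000000000000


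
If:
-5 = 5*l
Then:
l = -1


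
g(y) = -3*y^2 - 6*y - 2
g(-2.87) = -9.49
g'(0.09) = -6.54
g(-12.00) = -362.00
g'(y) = -6*y - 6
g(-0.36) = -0.23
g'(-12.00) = 66.00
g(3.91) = -71.32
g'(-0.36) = -3.84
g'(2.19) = -19.14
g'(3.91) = -29.46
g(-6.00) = -74.00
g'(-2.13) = 6.78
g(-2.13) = -2.83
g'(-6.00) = 30.00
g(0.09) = -2.56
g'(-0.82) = -1.08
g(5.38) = -121.11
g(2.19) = -29.53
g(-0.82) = 0.90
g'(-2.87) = 11.22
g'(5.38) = -38.28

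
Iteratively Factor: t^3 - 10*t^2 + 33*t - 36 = (t - 3)*(t^2 - 7*t + 12) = (t - 4)*(t - 3)*(t - 3)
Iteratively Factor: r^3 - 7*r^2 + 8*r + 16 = (r - 4)*(r^2 - 3*r - 4) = (r - 4)^2*(r + 1)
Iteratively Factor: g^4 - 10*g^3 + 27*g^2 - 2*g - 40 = (g - 4)*(g^3 - 6*g^2 + 3*g + 10) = (g - 5)*(g - 4)*(g^2 - g - 2) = (g - 5)*(g - 4)*(g - 2)*(g + 1)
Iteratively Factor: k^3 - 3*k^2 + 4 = (k - 2)*(k^2 - k - 2) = (k - 2)^2*(k + 1)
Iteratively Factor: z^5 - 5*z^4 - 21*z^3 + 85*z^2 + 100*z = (z - 5)*(z^4 - 21*z^2 - 20*z) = (z - 5)*(z + 1)*(z^3 - z^2 - 20*z) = z*(z - 5)*(z + 1)*(z^2 - z - 20) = z*(z - 5)^2*(z + 1)*(z + 4)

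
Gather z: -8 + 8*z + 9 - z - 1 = 7*z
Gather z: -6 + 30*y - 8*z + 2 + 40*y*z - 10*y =20*y + z*(40*y - 8) - 4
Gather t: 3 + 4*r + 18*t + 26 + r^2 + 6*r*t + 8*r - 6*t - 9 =r^2 + 12*r + t*(6*r + 12) + 20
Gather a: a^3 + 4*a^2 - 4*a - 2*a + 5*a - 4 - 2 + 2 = a^3 + 4*a^2 - a - 4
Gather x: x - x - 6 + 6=0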